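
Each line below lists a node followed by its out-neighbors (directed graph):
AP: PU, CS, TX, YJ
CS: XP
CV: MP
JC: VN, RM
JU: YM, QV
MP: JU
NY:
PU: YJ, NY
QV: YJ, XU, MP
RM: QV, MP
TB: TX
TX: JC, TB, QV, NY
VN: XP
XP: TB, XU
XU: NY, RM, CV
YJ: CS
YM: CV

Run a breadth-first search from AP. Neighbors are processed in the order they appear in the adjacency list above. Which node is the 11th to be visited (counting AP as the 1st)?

XU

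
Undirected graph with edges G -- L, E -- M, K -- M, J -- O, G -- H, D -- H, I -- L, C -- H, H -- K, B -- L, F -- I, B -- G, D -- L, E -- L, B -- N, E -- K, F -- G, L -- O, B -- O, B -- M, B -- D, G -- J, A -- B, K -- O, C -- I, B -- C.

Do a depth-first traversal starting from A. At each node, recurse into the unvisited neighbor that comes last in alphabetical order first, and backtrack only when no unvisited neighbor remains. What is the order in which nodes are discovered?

A → B → O → L → I → F → G → J → H → K → M → E → D → C → N

Visit A
A → B
B → O
O → L
L → I
I → F
F → G
G → J
G → H
H → K
K → M
M → E
H → D
H → C
B → N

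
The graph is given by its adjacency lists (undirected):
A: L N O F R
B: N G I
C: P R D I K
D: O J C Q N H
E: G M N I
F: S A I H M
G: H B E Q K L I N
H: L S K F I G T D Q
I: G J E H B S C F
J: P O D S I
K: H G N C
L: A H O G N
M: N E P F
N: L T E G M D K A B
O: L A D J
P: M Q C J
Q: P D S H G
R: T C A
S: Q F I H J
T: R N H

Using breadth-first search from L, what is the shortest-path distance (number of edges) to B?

Level 0: L
Level 1: A, G, H, N, O
Level 2: B, D, E, F, I, J, K, M, Q, R, S, T
Level 3: C, P
B first appears at level 2.

2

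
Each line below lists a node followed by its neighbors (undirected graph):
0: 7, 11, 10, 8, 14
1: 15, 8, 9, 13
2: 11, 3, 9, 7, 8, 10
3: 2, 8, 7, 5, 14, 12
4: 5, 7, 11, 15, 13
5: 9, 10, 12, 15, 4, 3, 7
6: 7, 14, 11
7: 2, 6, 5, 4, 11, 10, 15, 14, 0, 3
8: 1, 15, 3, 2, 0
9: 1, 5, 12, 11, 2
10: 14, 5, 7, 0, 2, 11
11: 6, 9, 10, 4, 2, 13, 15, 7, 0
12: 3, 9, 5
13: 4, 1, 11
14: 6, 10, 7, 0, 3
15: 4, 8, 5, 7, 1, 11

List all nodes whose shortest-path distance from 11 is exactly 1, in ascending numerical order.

0, 2, 4, 6, 7, 9, 10, 13, 15

Level 0: 11
Level 1: 0, 2, 4, 6, 7, 9, 10, 13, 15
Level 2: 1, 3, 5, 8, 12, 14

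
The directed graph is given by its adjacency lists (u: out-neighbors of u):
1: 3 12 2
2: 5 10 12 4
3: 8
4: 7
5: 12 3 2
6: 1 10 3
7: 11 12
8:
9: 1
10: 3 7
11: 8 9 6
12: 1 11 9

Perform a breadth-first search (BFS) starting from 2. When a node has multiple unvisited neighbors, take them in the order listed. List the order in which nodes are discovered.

2 5 10 12 4 3 7 1 11 9 8 6

Visit 2; enqueue 5, 10, 12, 4 → queue [5, 10, 12, 4]
Visit 5; enqueue 3 → queue [10, 12, 4, 3]
Visit 10; enqueue 7 → queue [12, 4, 3, 7]
Visit 12; enqueue 1, 11, 9 → queue [4, 3, 7, 1, 11, 9]
Visit 4 → queue [3, 7, 1, 11, 9]
Visit 3; enqueue 8 → queue [7, 1, 11, 9, 8]
Visit 7 → queue [1, 11, 9, 8]
Visit 1 → queue [11, 9, 8]
Visit 11; enqueue 6 → queue [9, 8, 6]
Visit 9 → queue [8, 6]
Visit 8 → queue [6]
Visit 6 → queue []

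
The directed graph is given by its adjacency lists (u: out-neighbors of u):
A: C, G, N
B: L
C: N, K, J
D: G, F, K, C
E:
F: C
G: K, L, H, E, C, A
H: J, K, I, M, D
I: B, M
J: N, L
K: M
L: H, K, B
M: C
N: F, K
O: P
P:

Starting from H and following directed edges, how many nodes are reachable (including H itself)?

14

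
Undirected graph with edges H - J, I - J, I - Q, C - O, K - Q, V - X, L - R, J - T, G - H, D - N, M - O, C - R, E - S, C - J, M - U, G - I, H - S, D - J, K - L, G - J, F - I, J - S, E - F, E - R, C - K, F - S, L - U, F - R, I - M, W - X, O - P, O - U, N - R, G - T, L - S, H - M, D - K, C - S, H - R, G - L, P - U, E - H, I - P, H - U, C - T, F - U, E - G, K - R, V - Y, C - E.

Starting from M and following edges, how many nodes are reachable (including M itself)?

BFS from M visits: M, H, I, O, U, E, G, J, R, S, F, P, Q, C, L, T, D, K, N
Reachable nodes: 19 of 23 total.

19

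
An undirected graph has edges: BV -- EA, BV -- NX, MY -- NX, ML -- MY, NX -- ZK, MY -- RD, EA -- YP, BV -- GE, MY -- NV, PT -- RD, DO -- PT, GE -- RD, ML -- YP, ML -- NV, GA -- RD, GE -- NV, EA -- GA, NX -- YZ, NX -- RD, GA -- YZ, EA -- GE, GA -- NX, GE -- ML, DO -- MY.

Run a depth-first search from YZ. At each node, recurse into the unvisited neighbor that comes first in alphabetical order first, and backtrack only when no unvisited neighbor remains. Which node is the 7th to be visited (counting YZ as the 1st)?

Visit YZ
YZ → GA
GA → EA
EA → BV
BV → GE
GE → ML
ML → MY
MY → DO
DO → PT
PT → RD
RD → NX
NX → ZK
MY → NV
ML → YP

Visit order: YZ, GA, EA, BV, GE, ML, MY, DO, PT, RD, NX, ZK, NV, YP

MY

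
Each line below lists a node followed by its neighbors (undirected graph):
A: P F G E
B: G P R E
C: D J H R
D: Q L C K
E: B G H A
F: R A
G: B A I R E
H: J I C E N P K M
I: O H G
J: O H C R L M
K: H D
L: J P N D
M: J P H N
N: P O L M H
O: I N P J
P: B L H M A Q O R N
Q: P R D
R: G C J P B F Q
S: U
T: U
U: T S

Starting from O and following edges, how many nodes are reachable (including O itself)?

BFS from O visits: O, P, N, J, I, R, Q, M, L, H, B, A, C, G, F, D, K, E
Reachable nodes: 18 of 21 total.

18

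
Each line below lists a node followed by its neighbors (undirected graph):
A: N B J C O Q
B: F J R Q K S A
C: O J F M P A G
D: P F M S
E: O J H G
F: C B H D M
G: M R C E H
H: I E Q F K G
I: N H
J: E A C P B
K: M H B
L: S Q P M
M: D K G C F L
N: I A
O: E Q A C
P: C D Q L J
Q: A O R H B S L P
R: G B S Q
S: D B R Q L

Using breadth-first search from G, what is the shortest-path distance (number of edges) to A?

Level 0: G
Level 1: C, E, H, M, R
Level 2: A, B, D, F, I, J, K, L, O, P, Q, S
Level 3: N
A first appears at level 2.

2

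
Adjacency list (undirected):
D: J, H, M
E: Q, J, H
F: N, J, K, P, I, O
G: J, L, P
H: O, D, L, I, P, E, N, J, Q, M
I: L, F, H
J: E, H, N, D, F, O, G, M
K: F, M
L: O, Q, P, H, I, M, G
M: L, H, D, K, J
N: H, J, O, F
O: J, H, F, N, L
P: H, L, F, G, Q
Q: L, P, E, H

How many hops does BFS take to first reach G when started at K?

Level 0: K
Level 1: F, M
Level 2: D, H, I, J, L, N, O, P
Level 3: E, G, Q
G first appears at level 3.

3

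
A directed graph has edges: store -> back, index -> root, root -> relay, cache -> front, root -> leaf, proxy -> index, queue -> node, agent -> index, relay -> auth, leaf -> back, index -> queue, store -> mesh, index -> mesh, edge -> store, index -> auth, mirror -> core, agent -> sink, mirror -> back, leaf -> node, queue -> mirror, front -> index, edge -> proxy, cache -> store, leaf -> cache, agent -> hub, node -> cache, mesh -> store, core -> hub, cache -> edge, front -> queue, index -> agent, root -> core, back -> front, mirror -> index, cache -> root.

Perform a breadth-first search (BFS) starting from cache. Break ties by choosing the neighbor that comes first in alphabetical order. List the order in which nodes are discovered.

cache, edge, front, root, store, proxy, index, queue, core, leaf, relay, back, mesh, agent, auth, mirror, node, hub, sink

Visit cache; enqueue edge, front, root, store → queue [edge, front, root, store]
Visit edge; enqueue proxy → queue [front, root, store, proxy]
Visit front; enqueue index, queue → queue [root, store, proxy, index, queue]
Visit root; enqueue core, leaf, relay → queue [store, proxy, index, queue, core, leaf, relay]
Visit store; enqueue back, mesh → queue [proxy, index, queue, core, leaf, relay, back, mesh]
Visit proxy → queue [index, queue, core, leaf, relay, back, mesh]
Visit index; enqueue agent, auth → queue [queue, core, leaf, relay, back, mesh, agent, auth]
Visit queue; enqueue mirror, node → queue [core, leaf, relay, back, mesh, agent, auth, mirror, node]
Visit core; enqueue hub → queue [leaf, relay, back, mesh, agent, auth, mirror, node, hub]
Visit leaf → queue [relay, back, mesh, agent, auth, mirror, node, hub]
Visit relay → queue [back, mesh, agent, auth, mirror, node, hub]
Visit back → queue [mesh, agent, auth, mirror, node, hub]
Visit mesh → queue [agent, auth, mirror, node, hub]
Visit agent; enqueue sink → queue [auth, mirror, node, hub, sink]
Visit auth → queue [mirror, node, hub, sink]
Visit mirror → queue [node, hub, sink]
Visit node → queue [hub, sink]
Visit hub → queue [sink]
Visit sink → queue []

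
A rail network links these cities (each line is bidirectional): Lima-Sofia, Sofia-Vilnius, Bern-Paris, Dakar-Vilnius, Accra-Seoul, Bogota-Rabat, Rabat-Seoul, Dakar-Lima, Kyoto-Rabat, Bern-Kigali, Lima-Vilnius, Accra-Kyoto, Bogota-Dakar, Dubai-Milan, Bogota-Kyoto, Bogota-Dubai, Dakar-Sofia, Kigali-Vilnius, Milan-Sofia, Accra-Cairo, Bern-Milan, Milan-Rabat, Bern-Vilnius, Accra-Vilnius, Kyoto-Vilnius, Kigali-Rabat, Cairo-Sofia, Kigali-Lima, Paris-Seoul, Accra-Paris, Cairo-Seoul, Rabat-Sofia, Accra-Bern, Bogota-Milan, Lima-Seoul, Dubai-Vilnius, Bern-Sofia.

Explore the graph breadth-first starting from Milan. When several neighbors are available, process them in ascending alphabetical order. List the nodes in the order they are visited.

Milan → Bern → Bogota → Dubai → Rabat → Sofia → Accra → Kigali → Paris → Vilnius → Dakar → Kyoto → Seoul → Cairo → Lima

Visit Milan; enqueue Bern, Bogota, Dubai, Rabat, Sofia → queue [Bern, Bogota, Dubai, Rabat, Sofia]
Visit Bern; enqueue Accra, Kigali, Paris, Vilnius → queue [Bogota, Dubai, Rabat, Sofia, Accra, Kigali, Paris, Vilnius]
Visit Bogota; enqueue Dakar, Kyoto → queue [Dubai, Rabat, Sofia, Accra, Kigali, Paris, Vilnius, Dakar, Kyoto]
Visit Dubai → queue [Rabat, Sofia, Accra, Kigali, Paris, Vilnius, Dakar, Kyoto]
Visit Rabat; enqueue Seoul → queue [Sofia, Accra, Kigali, Paris, Vilnius, Dakar, Kyoto, Seoul]
Visit Sofia; enqueue Cairo, Lima → queue [Accra, Kigali, Paris, Vilnius, Dakar, Kyoto, Seoul, Cairo, Lima]
Visit Accra → queue [Kigali, Paris, Vilnius, Dakar, Kyoto, Seoul, Cairo, Lima]
Visit Kigali → queue [Paris, Vilnius, Dakar, Kyoto, Seoul, Cairo, Lima]
Visit Paris → queue [Vilnius, Dakar, Kyoto, Seoul, Cairo, Lima]
Visit Vilnius → queue [Dakar, Kyoto, Seoul, Cairo, Lima]
Visit Dakar → queue [Kyoto, Seoul, Cairo, Lima]
Visit Kyoto → queue [Seoul, Cairo, Lima]
Visit Seoul → queue [Cairo, Lima]
Visit Cairo → queue [Lima]
Visit Lima → queue []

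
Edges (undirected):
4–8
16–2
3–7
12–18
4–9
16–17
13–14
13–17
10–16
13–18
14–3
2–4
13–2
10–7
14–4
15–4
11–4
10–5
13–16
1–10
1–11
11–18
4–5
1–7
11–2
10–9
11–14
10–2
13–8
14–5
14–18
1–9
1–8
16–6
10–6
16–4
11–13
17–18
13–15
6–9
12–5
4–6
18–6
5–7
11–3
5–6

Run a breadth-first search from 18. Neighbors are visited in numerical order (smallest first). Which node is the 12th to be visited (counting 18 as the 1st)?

Visit 18; enqueue 6, 11, 12, 13, 14, 17 → queue [6, 11, 12, 13, 14, 17]
Visit 6; enqueue 4, 5, 9, 10, 16 → queue [11, 12, 13, 14, 17, 4, 5, 9, 10, 16]
Visit 11; enqueue 1, 2, 3 → queue [12, 13, 14, 17, 4, 5, 9, 10, 16, 1, 2, 3]
Visit 12 → queue [13, 14, 17, 4, 5, 9, 10, 16, 1, 2, 3]
Visit 13; enqueue 8, 15 → queue [14, 17, 4, 5, 9, 10, 16, 1, 2, 3, 8, 15]
Visit 14 → queue [17, 4, 5, 9, 10, 16, 1, 2, 3, 8, 15]
Visit 17 → queue [4, 5, 9, 10, 16, 1, 2, 3, 8, 15]
Visit 4 → queue [5, 9, 10, 16, 1, 2, 3, 8, 15]
Visit 5; enqueue 7 → queue [9, 10, 16, 1, 2, 3, 8, 15, 7]
Visit 9 → queue [10, 16, 1, 2, 3, 8, 15, 7]
Visit 10 → queue [16, 1, 2, 3, 8, 15, 7]
Visit 16 → queue [1, 2, 3, 8, 15, 7]
Visit 1 → queue [2, 3, 8, 15, 7]
Visit 2 → queue [3, 8, 15, 7]
Visit 3 → queue [8, 15, 7]
Visit 8 → queue [15, 7]
Visit 15 → queue [7]
Visit 7 → queue []

Visit order: 18, 6, 11, 12, 13, 14, 17, 4, 5, 9, 10, 16, 1, 2, 3, 8, 15, 7

16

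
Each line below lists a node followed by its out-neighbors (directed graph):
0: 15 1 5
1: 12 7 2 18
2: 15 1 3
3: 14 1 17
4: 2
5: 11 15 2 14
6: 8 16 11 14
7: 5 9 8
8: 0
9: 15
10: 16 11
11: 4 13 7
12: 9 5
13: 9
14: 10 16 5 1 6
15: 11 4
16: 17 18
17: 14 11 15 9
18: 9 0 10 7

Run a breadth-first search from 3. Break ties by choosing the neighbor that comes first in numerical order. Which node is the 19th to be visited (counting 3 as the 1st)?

13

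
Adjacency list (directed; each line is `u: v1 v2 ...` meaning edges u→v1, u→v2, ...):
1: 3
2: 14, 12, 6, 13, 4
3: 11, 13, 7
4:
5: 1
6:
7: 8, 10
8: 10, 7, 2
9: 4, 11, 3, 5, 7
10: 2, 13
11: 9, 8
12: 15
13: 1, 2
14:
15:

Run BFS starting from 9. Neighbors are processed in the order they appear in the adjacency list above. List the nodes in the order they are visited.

Visit 9; enqueue 4, 11, 3, 5, 7 → queue [4, 11, 3, 5, 7]
Visit 4 → queue [11, 3, 5, 7]
Visit 11; enqueue 8 → queue [3, 5, 7, 8]
Visit 3; enqueue 13 → queue [5, 7, 8, 13]
Visit 5; enqueue 1 → queue [7, 8, 13, 1]
Visit 7; enqueue 10 → queue [8, 13, 1, 10]
Visit 8; enqueue 2 → queue [13, 1, 10, 2]
Visit 13 → queue [1, 10, 2]
Visit 1 → queue [10, 2]
Visit 10 → queue [2]
Visit 2; enqueue 14, 12, 6 → queue [14, 12, 6]
Visit 14 → queue [12, 6]
Visit 12; enqueue 15 → queue [6, 15]
Visit 6 → queue [15]
Visit 15 → queue []

9 → 4 → 11 → 3 → 5 → 7 → 8 → 13 → 1 → 10 → 2 → 14 → 12 → 6 → 15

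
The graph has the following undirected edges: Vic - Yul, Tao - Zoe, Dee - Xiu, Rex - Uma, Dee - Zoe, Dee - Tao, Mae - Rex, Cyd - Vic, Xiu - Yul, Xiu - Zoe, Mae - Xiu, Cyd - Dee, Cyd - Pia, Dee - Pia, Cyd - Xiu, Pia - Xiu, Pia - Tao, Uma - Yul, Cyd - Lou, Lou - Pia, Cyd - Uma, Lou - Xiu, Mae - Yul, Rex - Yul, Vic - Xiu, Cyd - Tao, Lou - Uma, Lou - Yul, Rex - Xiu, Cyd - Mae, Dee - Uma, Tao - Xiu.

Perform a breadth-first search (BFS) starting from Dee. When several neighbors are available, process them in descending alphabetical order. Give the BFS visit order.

Visit Dee; enqueue Zoe, Xiu, Uma, Tao, Pia, Cyd → queue [Zoe, Xiu, Uma, Tao, Pia, Cyd]
Visit Zoe → queue [Xiu, Uma, Tao, Pia, Cyd]
Visit Xiu; enqueue Yul, Vic, Rex, Mae, Lou → queue [Uma, Tao, Pia, Cyd, Yul, Vic, Rex, Mae, Lou]
Visit Uma → queue [Tao, Pia, Cyd, Yul, Vic, Rex, Mae, Lou]
Visit Tao → queue [Pia, Cyd, Yul, Vic, Rex, Mae, Lou]
Visit Pia → queue [Cyd, Yul, Vic, Rex, Mae, Lou]
Visit Cyd → queue [Yul, Vic, Rex, Mae, Lou]
Visit Yul → queue [Vic, Rex, Mae, Lou]
Visit Vic → queue [Rex, Mae, Lou]
Visit Rex → queue [Mae, Lou]
Visit Mae → queue [Lou]
Visit Lou → queue []

Dee -> Zoe -> Xiu -> Uma -> Tao -> Pia -> Cyd -> Yul -> Vic -> Rex -> Mae -> Lou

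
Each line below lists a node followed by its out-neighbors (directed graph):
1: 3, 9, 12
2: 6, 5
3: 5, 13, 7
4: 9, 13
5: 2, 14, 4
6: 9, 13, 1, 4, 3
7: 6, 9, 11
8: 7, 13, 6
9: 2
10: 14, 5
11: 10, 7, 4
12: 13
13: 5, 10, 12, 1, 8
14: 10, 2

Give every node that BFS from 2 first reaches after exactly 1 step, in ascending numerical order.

5, 6

Level 0: 2
Level 1: 5, 6
Level 2: 1, 3, 4, 9, 13, 14
Level 3: 7, 8, 10, 12
Level 4: 11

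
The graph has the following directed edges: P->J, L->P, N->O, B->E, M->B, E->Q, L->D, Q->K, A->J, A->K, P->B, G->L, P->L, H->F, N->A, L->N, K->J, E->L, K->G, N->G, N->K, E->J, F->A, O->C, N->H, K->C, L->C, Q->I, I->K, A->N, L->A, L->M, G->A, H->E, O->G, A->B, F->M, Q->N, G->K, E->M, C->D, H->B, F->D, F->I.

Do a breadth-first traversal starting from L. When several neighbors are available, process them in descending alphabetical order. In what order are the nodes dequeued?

L → P → N → M → D → C → A → J → B → O → K → H → G → E → F → Q → I

Visit L; enqueue P, N, M, D, C, A → queue [P, N, M, D, C, A]
Visit P; enqueue J, B → queue [N, M, D, C, A, J, B]
Visit N; enqueue O, K, H, G → queue [M, D, C, A, J, B, O, K, H, G]
Visit M → queue [D, C, A, J, B, O, K, H, G]
Visit D → queue [C, A, J, B, O, K, H, G]
Visit C → queue [A, J, B, O, K, H, G]
Visit A → queue [J, B, O, K, H, G]
Visit J → queue [B, O, K, H, G]
Visit B; enqueue E → queue [O, K, H, G, E]
Visit O → queue [K, H, G, E]
Visit K → queue [H, G, E]
Visit H; enqueue F → queue [G, E, F]
Visit G → queue [E, F]
Visit E; enqueue Q → queue [F, Q]
Visit F; enqueue I → queue [Q, I]
Visit Q → queue [I]
Visit I → queue []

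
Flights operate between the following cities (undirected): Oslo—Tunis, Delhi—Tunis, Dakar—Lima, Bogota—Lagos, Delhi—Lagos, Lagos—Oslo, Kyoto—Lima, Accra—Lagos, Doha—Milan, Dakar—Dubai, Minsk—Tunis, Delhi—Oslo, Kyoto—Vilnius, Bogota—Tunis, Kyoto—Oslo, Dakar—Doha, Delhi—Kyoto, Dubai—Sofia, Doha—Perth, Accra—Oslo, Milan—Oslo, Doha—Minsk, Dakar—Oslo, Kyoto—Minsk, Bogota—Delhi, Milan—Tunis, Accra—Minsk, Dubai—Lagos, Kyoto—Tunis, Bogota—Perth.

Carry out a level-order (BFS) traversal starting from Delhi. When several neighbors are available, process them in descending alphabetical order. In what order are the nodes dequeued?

Delhi, Tunis, Oslo, Lagos, Kyoto, Bogota, Minsk, Milan, Dakar, Accra, Dubai, Vilnius, Lima, Perth, Doha, Sofia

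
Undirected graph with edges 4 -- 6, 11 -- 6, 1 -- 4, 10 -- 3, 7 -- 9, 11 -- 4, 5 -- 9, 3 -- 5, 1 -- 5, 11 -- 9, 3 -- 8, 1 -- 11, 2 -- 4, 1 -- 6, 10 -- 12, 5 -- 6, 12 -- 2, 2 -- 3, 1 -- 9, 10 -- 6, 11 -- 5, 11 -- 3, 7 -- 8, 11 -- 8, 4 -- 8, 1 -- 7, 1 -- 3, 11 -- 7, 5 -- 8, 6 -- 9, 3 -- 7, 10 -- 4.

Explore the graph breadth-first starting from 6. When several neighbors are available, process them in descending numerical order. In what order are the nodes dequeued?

6 11 10 9 5 4 1 8 7 3 12 2

Visit 6; enqueue 11, 10, 9, 5, 4, 1 → queue [11, 10, 9, 5, 4, 1]
Visit 11; enqueue 8, 7, 3 → queue [10, 9, 5, 4, 1, 8, 7, 3]
Visit 10; enqueue 12 → queue [9, 5, 4, 1, 8, 7, 3, 12]
Visit 9 → queue [5, 4, 1, 8, 7, 3, 12]
Visit 5 → queue [4, 1, 8, 7, 3, 12]
Visit 4; enqueue 2 → queue [1, 8, 7, 3, 12, 2]
Visit 1 → queue [8, 7, 3, 12, 2]
Visit 8 → queue [7, 3, 12, 2]
Visit 7 → queue [3, 12, 2]
Visit 3 → queue [12, 2]
Visit 12 → queue [2]
Visit 2 → queue []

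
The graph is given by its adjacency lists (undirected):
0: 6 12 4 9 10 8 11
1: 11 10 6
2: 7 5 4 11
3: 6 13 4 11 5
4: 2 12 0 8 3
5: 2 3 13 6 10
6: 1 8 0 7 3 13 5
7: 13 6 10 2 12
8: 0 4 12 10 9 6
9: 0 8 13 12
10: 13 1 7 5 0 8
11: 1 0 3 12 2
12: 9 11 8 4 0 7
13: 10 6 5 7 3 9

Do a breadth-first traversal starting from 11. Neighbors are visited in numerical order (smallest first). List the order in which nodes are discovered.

11 0 1 2 3 12 4 6 8 9 10 5 7 13

Visit 11; enqueue 0, 1, 2, 3, 12 → queue [0, 1, 2, 3, 12]
Visit 0; enqueue 4, 6, 8, 9, 10 → queue [1, 2, 3, 12, 4, 6, 8, 9, 10]
Visit 1 → queue [2, 3, 12, 4, 6, 8, 9, 10]
Visit 2; enqueue 5, 7 → queue [3, 12, 4, 6, 8, 9, 10, 5, 7]
Visit 3; enqueue 13 → queue [12, 4, 6, 8, 9, 10, 5, 7, 13]
Visit 12 → queue [4, 6, 8, 9, 10, 5, 7, 13]
Visit 4 → queue [6, 8, 9, 10, 5, 7, 13]
Visit 6 → queue [8, 9, 10, 5, 7, 13]
Visit 8 → queue [9, 10, 5, 7, 13]
Visit 9 → queue [10, 5, 7, 13]
Visit 10 → queue [5, 7, 13]
Visit 5 → queue [7, 13]
Visit 7 → queue [13]
Visit 13 → queue []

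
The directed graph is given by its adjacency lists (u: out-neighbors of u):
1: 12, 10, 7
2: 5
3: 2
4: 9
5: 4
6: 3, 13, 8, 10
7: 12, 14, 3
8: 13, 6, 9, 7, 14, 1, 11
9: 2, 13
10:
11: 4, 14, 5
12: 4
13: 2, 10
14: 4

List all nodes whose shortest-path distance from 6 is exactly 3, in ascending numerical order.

Level 0: 6
Level 1: 3, 8, 10, 13
Level 2: 1, 2, 7, 9, 11, 14
Level 3: 4, 5, 12

4, 5, 12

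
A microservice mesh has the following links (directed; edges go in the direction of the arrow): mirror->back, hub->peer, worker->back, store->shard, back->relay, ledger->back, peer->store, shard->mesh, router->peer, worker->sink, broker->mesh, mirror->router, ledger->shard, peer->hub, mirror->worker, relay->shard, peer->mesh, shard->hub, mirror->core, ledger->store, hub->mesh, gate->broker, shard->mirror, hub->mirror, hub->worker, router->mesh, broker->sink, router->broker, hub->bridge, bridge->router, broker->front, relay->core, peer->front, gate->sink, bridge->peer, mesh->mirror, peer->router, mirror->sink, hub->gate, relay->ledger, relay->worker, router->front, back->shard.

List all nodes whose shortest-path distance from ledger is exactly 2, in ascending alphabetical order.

hub, mesh, mirror, relay

Level 0: ledger
Level 1: back, shard, store
Level 2: hub, mesh, mirror, relay
Level 3: bridge, core, gate, peer, router, sink, worker
Level 4: broker, front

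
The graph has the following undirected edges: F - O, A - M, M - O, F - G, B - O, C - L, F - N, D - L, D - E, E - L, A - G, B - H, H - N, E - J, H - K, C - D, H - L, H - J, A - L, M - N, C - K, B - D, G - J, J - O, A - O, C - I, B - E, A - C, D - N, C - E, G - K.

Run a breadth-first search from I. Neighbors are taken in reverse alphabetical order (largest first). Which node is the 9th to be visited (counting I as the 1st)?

G

Visit I; enqueue C → queue [C]
Visit C; enqueue L, K, E, D, A → queue [L, K, E, D, A]
Visit L; enqueue H → queue [K, E, D, A, H]
Visit K; enqueue G → queue [E, D, A, H, G]
Visit E; enqueue J, B → queue [D, A, H, G, J, B]
Visit D; enqueue N → queue [A, H, G, J, B, N]
Visit A; enqueue O, M → queue [H, G, J, B, N, O, M]
Visit H → queue [G, J, B, N, O, M]
Visit G; enqueue F → queue [J, B, N, O, M, F]
Visit J → queue [B, N, O, M, F]
Visit B → queue [N, O, M, F]
Visit N → queue [O, M, F]
Visit O → queue [M, F]
Visit M → queue [F]
Visit F → queue []

Visit order: I, C, L, K, E, D, A, H, G, J, B, N, O, M, F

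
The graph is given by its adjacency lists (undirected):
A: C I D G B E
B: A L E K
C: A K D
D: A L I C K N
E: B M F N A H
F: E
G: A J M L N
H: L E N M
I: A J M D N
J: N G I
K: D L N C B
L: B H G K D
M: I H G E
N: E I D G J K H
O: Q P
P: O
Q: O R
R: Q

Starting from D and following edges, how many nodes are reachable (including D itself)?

14

BFS from D visits: D, A, L, I, C, K, N, G, B, E, H, J, M, F
Reachable nodes: 14 of 18 total.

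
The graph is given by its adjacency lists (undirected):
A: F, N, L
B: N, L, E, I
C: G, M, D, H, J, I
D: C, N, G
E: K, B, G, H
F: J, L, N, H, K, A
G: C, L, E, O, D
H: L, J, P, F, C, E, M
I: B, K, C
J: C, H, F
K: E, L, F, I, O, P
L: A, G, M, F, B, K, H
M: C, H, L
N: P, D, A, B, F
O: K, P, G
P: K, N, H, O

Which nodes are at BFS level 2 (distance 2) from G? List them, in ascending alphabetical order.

A, B, F, H, I, J, K, M, N, P

Level 0: G
Level 1: C, D, E, L, O
Level 2: A, B, F, H, I, J, K, M, N, P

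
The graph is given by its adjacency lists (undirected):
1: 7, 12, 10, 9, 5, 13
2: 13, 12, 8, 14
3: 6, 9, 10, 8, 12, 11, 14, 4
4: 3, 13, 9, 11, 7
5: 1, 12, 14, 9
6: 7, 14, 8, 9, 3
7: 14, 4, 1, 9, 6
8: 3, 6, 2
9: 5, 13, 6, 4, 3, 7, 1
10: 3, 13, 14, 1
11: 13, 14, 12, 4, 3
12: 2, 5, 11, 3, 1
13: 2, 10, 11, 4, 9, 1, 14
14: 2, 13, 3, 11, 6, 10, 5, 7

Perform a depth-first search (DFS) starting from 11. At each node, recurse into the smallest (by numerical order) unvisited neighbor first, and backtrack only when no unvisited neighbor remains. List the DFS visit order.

Visit 11
11 → 3
3 → 4
4 → 7
7 → 1
1 → 5
5 → 9
9 → 6
6 → 8
8 → 2
2 → 12
2 → 13
13 → 10
10 → 14

11 3 4 7 1 5 9 6 8 2 12 13 10 14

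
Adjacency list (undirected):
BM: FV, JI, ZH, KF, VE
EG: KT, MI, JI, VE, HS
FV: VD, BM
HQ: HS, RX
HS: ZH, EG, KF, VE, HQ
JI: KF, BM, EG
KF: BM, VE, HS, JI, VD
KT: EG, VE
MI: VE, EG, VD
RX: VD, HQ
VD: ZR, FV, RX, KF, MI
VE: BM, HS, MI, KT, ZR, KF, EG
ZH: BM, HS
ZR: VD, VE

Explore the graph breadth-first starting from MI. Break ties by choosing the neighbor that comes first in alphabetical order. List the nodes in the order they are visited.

Visit MI; enqueue EG, VD, VE → queue [EG, VD, VE]
Visit EG; enqueue HS, JI, KT → queue [VD, VE, HS, JI, KT]
Visit VD; enqueue FV, KF, RX, ZR → queue [VE, HS, JI, KT, FV, KF, RX, ZR]
Visit VE; enqueue BM → queue [HS, JI, KT, FV, KF, RX, ZR, BM]
Visit HS; enqueue HQ, ZH → queue [JI, KT, FV, KF, RX, ZR, BM, HQ, ZH]
Visit JI → queue [KT, FV, KF, RX, ZR, BM, HQ, ZH]
Visit KT → queue [FV, KF, RX, ZR, BM, HQ, ZH]
Visit FV → queue [KF, RX, ZR, BM, HQ, ZH]
Visit KF → queue [RX, ZR, BM, HQ, ZH]
Visit RX → queue [ZR, BM, HQ, ZH]
Visit ZR → queue [BM, HQ, ZH]
Visit BM → queue [HQ, ZH]
Visit HQ → queue [ZH]
Visit ZH → queue []

MI → EG → VD → VE → HS → JI → KT → FV → KF → RX → ZR → BM → HQ → ZH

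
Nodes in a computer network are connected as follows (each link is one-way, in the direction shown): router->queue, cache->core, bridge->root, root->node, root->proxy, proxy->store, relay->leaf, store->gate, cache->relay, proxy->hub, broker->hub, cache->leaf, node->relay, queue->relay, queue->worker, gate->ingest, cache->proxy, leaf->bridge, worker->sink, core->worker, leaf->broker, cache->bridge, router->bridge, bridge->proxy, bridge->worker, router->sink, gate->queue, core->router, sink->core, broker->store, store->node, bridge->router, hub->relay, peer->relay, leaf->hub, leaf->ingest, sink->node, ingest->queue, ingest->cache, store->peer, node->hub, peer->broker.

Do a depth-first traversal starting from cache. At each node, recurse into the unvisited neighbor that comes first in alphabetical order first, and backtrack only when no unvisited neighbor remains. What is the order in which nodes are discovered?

Visit cache
cache → bridge
bridge → proxy
proxy → hub
hub → relay
relay → leaf
leaf → broker
broker → store
store → gate
gate → ingest
ingest → queue
queue → worker
worker → sink
sink → core
core → router
sink → node
store → peer
bridge → root

cache, bridge, proxy, hub, relay, leaf, broker, store, gate, ingest, queue, worker, sink, core, router, node, peer, root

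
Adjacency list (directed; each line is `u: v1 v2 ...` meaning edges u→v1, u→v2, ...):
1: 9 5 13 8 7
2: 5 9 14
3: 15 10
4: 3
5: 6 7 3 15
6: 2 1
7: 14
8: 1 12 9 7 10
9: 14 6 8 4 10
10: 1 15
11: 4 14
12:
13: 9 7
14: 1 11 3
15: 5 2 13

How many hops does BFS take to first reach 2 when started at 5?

2

Level 0: 5
Level 1: 3, 6, 7, 15
Level 2: 1, 2, 10, 13, 14
Level 3: 8, 9, 11
Level 4: 4, 12
2 first appears at level 2.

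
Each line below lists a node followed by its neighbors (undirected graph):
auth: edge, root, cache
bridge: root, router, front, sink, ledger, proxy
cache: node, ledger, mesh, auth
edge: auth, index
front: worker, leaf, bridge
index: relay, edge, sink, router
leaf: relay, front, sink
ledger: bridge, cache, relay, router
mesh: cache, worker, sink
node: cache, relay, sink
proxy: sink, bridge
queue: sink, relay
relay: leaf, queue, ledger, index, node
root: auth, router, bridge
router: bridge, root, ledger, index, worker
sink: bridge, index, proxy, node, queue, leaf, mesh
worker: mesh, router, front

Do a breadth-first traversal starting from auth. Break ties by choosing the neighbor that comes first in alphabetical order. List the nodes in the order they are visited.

auth cache edge root ledger mesh node index bridge router relay sink worker front proxy leaf queue

Visit auth; enqueue cache, edge, root → queue [cache, edge, root]
Visit cache; enqueue ledger, mesh, node → queue [edge, root, ledger, mesh, node]
Visit edge; enqueue index → queue [root, ledger, mesh, node, index]
Visit root; enqueue bridge, router → queue [ledger, mesh, node, index, bridge, router]
Visit ledger; enqueue relay → queue [mesh, node, index, bridge, router, relay]
Visit mesh; enqueue sink, worker → queue [node, index, bridge, router, relay, sink, worker]
Visit node → queue [index, bridge, router, relay, sink, worker]
Visit index → queue [bridge, router, relay, sink, worker]
Visit bridge; enqueue front, proxy → queue [router, relay, sink, worker, front, proxy]
Visit router → queue [relay, sink, worker, front, proxy]
Visit relay; enqueue leaf, queue → queue [sink, worker, front, proxy, leaf, queue]
Visit sink → queue [worker, front, proxy, leaf, queue]
Visit worker → queue [front, proxy, leaf, queue]
Visit front → queue [proxy, leaf, queue]
Visit proxy → queue [leaf, queue]
Visit leaf → queue [queue]
Visit queue → queue []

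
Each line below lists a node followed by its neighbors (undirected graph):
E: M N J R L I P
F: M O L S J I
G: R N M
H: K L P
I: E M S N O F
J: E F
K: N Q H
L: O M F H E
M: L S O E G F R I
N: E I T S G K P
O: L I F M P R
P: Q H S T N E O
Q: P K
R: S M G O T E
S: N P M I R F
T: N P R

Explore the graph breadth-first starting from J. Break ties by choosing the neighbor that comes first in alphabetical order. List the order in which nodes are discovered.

Visit J; enqueue E, F → queue [E, F]
Visit E; enqueue I, L, M, N, P, R → queue [F, I, L, M, N, P, R]
Visit F; enqueue O, S → queue [I, L, M, N, P, R, O, S]
Visit I → queue [L, M, N, P, R, O, S]
Visit L; enqueue H → queue [M, N, P, R, O, S, H]
Visit M; enqueue G → queue [N, P, R, O, S, H, G]
Visit N; enqueue K, T → queue [P, R, O, S, H, G, K, T]
Visit P; enqueue Q → queue [R, O, S, H, G, K, T, Q]
Visit R → queue [O, S, H, G, K, T, Q]
Visit O → queue [S, H, G, K, T, Q]
Visit S → queue [H, G, K, T, Q]
Visit H → queue [G, K, T, Q]
Visit G → queue [K, T, Q]
Visit K → queue [T, Q]
Visit T → queue [Q]
Visit Q → queue []

J E F I L M N P R O S H G K T Q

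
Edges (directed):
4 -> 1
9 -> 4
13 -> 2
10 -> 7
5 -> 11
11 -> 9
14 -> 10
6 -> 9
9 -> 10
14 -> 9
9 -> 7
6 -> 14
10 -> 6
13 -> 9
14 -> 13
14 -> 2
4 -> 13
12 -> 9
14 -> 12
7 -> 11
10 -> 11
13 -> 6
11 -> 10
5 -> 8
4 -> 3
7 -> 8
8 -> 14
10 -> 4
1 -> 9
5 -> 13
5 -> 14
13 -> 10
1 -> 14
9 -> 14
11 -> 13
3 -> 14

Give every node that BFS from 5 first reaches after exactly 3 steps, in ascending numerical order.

4, 7

Level 0: 5
Level 1: 8, 11, 13, 14
Level 2: 2, 6, 9, 10, 12
Level 3: 4, 7
Level 4: 1, 3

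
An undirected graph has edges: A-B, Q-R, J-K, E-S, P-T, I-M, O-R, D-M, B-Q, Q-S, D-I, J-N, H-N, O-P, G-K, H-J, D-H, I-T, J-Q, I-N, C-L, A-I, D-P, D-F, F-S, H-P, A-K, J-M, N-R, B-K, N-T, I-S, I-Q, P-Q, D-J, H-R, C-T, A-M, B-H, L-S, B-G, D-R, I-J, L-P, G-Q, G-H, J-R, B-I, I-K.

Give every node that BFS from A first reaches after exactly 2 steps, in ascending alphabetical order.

Level 0: A
Level 1: B, I, K, M
Level 2: D, G, H, J, N, Q, S, T
Level 3: C, E, F, L, P, R
Level 4: O

D, G, H, J, N, Q, S, T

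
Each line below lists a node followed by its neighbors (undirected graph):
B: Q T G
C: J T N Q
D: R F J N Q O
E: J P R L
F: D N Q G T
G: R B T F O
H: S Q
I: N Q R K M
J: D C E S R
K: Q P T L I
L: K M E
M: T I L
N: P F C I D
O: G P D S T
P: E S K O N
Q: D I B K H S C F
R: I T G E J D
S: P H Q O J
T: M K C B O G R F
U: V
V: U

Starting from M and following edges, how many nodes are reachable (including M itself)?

BFS from M visits: M, T, L, I, R, O, K, G, F, C, B, E, Q, N, J, D, S, P, H
Reachable nodes: 19 of 21 total.

19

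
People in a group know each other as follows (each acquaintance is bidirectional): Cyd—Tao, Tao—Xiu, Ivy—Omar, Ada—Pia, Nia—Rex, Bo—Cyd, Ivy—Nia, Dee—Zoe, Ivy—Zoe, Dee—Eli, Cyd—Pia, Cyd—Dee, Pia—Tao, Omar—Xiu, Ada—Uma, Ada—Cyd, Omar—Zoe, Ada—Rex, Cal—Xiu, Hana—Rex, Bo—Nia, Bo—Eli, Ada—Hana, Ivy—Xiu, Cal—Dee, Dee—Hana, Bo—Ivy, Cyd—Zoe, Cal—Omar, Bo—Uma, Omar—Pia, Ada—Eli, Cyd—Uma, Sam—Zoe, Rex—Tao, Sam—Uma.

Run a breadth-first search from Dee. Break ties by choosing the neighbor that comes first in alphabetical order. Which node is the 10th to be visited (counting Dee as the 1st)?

Bo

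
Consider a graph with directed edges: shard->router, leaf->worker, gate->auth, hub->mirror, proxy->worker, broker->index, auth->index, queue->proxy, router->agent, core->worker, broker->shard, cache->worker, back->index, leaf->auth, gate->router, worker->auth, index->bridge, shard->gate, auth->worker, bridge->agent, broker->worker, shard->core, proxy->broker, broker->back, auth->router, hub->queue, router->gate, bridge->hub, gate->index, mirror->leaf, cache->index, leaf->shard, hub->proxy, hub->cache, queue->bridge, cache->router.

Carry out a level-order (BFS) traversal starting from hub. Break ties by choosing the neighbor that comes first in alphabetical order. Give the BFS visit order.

Visit hub; enqueue cache, mirror, proxy, queue → queue [cache, mirror, proxy, queue]
Visit cache; enqueue index, router, worker → queue [mirror, proxy, queue, index, router, worker]
Visit mirror; enqueue leaf → queue [proxy, queue, index, router, worker, leaf]
Visit proxy; enqueue broker → queue [queue, index, router, worker, leaf, broker]
Visit queue; enqueue bridge → queue [index, router, worker, leaf, broker, bridge]
Visit index → queue [router, worker, leaf, broker, bridge]
Visit router; enqueue agent, gate → queue [worker, leaf, broker, bridge, agent, gate]
Visit worker; enqueue auth → queue [leaf, broker, bridge, agent, gate, auth]
Visit leaf; enqueue shard → queue [broker, bridge, agent, gate, auth, shard]
Visit broker; enqueue back → queue [bridge, agent, gate, auth, shard, back]
Visit bridge → queue [agent, gate, auth, shard, back]
Visit agent → queue [gate, auth, shard, back]
Visit gate → queue [auth, shard, back]
Visit auth → queue [shard, back]
Visit shard; enqueue core → queue [back, core]
Visit back → queue [core]
Visit core → queue []

hub cache mirror proxy queue index router worker leaf broker bridge agent gate auth shard back core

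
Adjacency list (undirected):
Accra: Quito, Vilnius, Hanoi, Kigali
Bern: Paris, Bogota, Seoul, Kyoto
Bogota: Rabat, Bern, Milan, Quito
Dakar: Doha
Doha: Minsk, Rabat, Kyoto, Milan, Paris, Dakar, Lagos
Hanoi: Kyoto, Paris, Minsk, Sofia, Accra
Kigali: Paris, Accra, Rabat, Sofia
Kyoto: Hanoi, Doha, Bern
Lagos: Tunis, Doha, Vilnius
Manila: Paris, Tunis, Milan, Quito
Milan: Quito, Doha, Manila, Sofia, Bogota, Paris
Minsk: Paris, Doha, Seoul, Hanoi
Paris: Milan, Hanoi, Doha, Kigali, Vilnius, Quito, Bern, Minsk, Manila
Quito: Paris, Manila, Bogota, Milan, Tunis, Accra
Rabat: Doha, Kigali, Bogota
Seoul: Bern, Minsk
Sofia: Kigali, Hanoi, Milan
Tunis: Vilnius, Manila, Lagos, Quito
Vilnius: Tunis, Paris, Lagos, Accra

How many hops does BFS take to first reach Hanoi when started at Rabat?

3

Level 0: Rabat
Level 1: Bogota, Doha, Kigali
Level 2: Accra, Bern, Dakar, Kyoto, Lagos, Milan, Minsk, Paris, Quito, Sofia
Level 3: Hanoi, Manila, Seoul, Tunis, Vilnius
Hanoi first appears at level 3.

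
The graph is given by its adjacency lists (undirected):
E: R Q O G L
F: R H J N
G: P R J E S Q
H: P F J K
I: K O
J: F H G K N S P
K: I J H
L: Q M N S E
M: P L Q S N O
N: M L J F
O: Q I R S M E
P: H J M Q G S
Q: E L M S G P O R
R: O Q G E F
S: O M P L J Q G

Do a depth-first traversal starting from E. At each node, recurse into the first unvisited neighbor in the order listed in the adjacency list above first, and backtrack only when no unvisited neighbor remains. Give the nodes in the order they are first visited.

Visit E
E → R
R → O
O → Q
Q → L
L → M
M → P
P → H
H → F
F → J
J → G
G → S
J → K
K → I
J → N

E → R → O → Q → L → M → P → H → F → J → G → S → K → I → N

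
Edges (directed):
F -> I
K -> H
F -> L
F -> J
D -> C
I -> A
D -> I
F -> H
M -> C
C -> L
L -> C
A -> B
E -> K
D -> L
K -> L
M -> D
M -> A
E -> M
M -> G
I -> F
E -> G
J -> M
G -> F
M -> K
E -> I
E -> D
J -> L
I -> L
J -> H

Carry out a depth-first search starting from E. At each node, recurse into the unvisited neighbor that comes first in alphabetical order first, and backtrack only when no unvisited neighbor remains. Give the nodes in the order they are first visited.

E → D → C → L → I → A → B → F → H → J → M → G → K

Visit E
E → D
D → C
C → L
D → I
I → A
A → B
I → F
F → H
F → J
J → M
M → G
M → K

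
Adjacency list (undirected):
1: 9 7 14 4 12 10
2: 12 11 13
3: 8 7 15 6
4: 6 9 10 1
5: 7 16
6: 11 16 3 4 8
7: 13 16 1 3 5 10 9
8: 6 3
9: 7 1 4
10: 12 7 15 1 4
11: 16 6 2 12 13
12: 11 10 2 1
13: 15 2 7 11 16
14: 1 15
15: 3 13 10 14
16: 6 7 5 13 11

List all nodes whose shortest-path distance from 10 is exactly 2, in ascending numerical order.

2, 3, 5, 6, 9, 11, 13, 14, 16

Level 0: 10
Level 1: 1, 4, 7, 12, 15
Level 2: 2, 3, 5, 6, 9, 11, 13, 14, 16
Level 3: 8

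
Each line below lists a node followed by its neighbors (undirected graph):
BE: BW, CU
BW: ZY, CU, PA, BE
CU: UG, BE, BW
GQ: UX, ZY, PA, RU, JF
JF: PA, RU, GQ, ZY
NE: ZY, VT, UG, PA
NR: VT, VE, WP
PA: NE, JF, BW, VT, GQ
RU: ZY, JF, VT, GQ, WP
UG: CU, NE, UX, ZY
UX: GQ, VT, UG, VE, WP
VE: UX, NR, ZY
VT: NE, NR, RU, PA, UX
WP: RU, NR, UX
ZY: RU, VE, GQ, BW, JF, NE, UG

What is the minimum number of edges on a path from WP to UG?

2

Level 0: WP
Level 1: NR, RU, UX
Level 2: GQ, JF, UG, VE, VT, ZY
Level 3: BW, CU, NE, PA
Level 4: BE
UG first appears at level 2.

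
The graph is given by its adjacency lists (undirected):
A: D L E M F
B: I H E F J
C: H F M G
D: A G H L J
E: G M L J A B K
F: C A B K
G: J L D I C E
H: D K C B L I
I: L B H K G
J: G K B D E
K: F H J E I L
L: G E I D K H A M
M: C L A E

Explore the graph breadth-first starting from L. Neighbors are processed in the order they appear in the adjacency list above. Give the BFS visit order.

L -> G -> E -> I -> D -> K -> H -> A -> M -> J -> C -> B -> F

Visit L; enqueue G, E, I, D, K, H, A, M → queue [G, E, I, D, K, H, A, M]
Visit G; enqueue J, C → queue [E, I, D, K, H, A, M, J, C]
Visit E; enqueue B → queue [I, D, K, H, A, M, J, C, B]
Visit I → queue [D, K, H, A, M, J, C, B]
Visit D → queue [K, H, A, M, J, C, B]
Visit K; enqueue F → queue [H, A, M, J, C, B, F]
Visit H → queue [A, M, J, C, B, F]
Visit A → queue [M, J, C, B, F]
Visit M → queue [J, C, B, F]
Visit J → queue [C, B, F]
Visit C → queue [B, F]
Visit B → queue [F]
Visit F → queue []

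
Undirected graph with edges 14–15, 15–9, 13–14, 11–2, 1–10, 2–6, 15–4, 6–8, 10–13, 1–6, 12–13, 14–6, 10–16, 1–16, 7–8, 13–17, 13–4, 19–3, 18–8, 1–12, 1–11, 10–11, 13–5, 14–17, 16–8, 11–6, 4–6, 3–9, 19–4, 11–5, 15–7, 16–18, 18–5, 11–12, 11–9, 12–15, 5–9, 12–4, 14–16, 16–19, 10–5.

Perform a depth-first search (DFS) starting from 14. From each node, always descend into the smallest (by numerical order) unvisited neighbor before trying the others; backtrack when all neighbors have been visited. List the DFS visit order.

Visit 14
14 → 6
6 → 1
1 → 10
10 → 5
5 → 9
9 → 3
3 → 19
19 → 4
4 → 12
12 → 11
11 → 2
12 → 13
13 → 17
12 → 15
15 → 7
7 → 8
8 → 16
16 → 18

14, 6, 1, 10, 5, 9, 3, 19, 4, 12, 11, 2, 13, 17, 15, 7, 8, 16, 18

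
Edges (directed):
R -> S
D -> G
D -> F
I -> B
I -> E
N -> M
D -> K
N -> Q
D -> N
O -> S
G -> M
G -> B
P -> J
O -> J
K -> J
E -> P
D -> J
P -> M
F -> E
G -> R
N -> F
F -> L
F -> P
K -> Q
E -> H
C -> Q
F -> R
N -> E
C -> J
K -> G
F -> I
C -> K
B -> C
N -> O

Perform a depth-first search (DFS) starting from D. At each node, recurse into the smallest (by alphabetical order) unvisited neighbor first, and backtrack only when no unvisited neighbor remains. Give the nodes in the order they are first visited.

Visit D
D → F
F → E
E → H
E → P
P → J
P → M
F → I
I → B
B → C
C → K
K → G
G → R
R → S
K → Q
F → L
D → N
N → O

D, F, E, H, P, J, M, I, B, C, K, G, R, S, Q, L, N, O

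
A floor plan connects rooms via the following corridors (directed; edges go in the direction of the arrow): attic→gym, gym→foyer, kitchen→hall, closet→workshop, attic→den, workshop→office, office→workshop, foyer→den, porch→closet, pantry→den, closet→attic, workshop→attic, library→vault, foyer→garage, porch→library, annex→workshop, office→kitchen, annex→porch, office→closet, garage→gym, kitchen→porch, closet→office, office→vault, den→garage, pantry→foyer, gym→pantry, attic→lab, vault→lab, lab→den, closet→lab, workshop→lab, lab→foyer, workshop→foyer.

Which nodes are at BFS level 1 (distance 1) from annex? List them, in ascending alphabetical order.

Level 0: annex
Level 1: porch, workshop
Level 2: attic, closet, foyer, lab, library, office
Level 3: den, garage, gym, kitchen, vault
Level 4: hall, pantry

porch, workshop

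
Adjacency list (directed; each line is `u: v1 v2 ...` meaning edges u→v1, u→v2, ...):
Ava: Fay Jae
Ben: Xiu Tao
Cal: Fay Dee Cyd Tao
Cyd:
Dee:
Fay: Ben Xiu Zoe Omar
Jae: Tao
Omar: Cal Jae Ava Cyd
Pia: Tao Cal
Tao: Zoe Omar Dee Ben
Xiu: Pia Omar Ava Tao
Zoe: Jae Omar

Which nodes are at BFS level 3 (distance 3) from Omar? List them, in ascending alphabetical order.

Level 0: Omar
Level 1: Ava, Cal, Cyd, Jae
Level 2: Dee, Fay, Tao
Level 3: Ben, Xiu, Zoe
Level 4: Pia

Ben, Xiu, Zoe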